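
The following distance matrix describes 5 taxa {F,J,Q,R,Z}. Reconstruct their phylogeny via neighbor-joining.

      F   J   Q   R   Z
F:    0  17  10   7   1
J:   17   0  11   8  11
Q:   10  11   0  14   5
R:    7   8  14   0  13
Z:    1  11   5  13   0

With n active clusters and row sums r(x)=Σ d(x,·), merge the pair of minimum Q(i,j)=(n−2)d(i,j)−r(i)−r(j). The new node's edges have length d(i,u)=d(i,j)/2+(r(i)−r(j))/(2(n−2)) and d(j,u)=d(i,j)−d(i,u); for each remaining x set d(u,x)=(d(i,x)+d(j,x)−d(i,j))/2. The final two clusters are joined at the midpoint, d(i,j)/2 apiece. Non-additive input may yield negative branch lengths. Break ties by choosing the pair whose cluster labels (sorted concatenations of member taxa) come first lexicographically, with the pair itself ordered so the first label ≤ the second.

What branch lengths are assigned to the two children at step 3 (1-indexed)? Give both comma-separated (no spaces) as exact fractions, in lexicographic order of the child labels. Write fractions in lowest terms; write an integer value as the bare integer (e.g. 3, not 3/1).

3,9/2

1. join J+R (d=8, Q=-65) ⇒ JR; edges |J|=29/6, |R|=19/6
  updated: d(F,JR)=8, d(JR,Q)=17/2, d(JR,Z)=8
2. join F+Z (d=1, Q=-31) ⇒ FZ; edges |F|=7/4, |Z|=-3/4
  updated: d(FZ,JR)=15/2, d(FZ,Q)=7
3. join FZ+JR (d=15/2, Q=-23) ⇒ FJRZ; edges |FZ|=3, |JR|=9/2
  updated: d(FJRZ,Q)=4
4. join FJRZ+Q (d=4) ⇒ FJQRZ; edges |FJRZ|=2, |Q|=2
final tree: (((F:7/4,Z:-3/4):3,(J:29/6,R:19/6):9/2):2,Q:2)
total length: 41/2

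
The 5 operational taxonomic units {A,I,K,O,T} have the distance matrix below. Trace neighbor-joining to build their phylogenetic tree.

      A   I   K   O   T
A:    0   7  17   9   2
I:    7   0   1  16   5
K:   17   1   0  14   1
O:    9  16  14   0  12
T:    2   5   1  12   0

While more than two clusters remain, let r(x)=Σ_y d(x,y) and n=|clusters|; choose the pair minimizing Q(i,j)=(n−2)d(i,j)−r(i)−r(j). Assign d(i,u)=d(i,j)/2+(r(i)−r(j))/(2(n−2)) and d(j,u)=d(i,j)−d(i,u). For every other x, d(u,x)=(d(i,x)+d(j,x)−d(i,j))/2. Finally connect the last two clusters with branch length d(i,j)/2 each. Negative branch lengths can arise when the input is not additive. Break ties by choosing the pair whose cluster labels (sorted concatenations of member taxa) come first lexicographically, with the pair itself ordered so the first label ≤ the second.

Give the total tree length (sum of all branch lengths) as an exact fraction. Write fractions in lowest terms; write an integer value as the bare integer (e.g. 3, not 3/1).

step 1: merge (A,O) at d=9, Q=-59; branch lengths A→11/6, O→43/6; new cluster AO
  updated: d(AO,I)=7, d(AO,K)=11, d(AO,T)=5/2
step 2: merge (AO,T) at d=5/2, Q=-24; branch lengths AO→17/4, T→-7/4; new cluster AOT
  updated: d(AOT,I)=19/4, d(AOT,K)=19/4
step 3: merge (AOT,I) at d=19/4, Q=-21/2; branch lengths AOT→17/4, I→1/2; new cluster AIOT
  updated: d(AIOT,K)=1/2
step 4: merge (AIOT,K) at d=1/2; branch lengths AIOT→1/4, K→1/4; new cluster AIKOT
final tree: ((((A:11/6,O:43/6):17/4,T:-7/4):17/4,I:1/2):1/4,K:1/4)
total length: 67/4

67/4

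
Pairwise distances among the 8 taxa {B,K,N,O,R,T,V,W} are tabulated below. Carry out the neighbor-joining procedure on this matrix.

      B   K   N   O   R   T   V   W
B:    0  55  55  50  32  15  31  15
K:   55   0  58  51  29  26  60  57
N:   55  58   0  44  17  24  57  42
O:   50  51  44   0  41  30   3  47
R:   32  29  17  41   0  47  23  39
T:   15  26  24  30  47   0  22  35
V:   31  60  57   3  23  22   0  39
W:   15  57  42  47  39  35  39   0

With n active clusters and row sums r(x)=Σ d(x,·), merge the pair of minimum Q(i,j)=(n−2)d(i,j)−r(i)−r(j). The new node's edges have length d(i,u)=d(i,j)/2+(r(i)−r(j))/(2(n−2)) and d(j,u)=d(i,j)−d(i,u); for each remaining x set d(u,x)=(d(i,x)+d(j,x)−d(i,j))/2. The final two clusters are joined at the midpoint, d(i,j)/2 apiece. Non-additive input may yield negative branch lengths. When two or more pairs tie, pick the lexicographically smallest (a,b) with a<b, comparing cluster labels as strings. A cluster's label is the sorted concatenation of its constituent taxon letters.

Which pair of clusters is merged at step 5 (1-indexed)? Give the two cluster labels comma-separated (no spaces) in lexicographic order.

BW,OV

iteration 1: select O,V (d=3, Q=-483); attach at lengths (49/12, -13/12); label the merged cluster OV
  updated: d(B,OV)=39, d(K,OV)=54, d(N,OV)=49, d(OV,R)=61/2, d(OV,T)=49/2, d(OV,W)=83/2
iteration 2: select B,W (d=15, Q=-731/2); attach at lengths (113/20, 187/20); label the merged cluster BW
  updated: d(BW,K)=97/2, d(BW,N)=41, d(BW,OV)=131/4, d(BW,R)=28, d(BW,T)=35/2
iteration 3: select N,R (d=17, Q=-545/2); attach at lengths (211/16, 61/16); label the merged cluster NR
  updated: d(BW,NR)=26, d(K,NR)=35, d(NR,OV)=125/4, d(NR,T)=27
iteration 4: select K,T (d=26, Q=-361/2); attach at lengths (293/12, 19/12); label the merged cluster KT
  updated: d(BW,KT)=20, d(KT,NR)=18, d(KT,OV)=105/4
iteration 5: select BW,OV (d=131/4, Q=-207/2); attach at lengths (27/2, 77/4); label the merged cluster BOVW
  updated: d(BOVW,KT)=27/4, d(BOVW,NR)=49/4
iteration 6: select BOVW,KT (d=27/4, Q=-37); attach at lengths (1/2, 25/4); label the merged cluster BKOTVW
  updated: d(BKOTVW,NR)=47/4
iteration 7: select BKOTVW,NR (d=47/4); attach at lengths (47/8, 47/8); label the merged cluster BKNORTVW
final tree: ((((B:113/20,W:187/20):27/2,(O:49/12,V:-13/12):77/4):1/2,(K:293/12,T:19/12):25/4):47/8,(N:211/16,R:61/16):47/8)
total length: 449/4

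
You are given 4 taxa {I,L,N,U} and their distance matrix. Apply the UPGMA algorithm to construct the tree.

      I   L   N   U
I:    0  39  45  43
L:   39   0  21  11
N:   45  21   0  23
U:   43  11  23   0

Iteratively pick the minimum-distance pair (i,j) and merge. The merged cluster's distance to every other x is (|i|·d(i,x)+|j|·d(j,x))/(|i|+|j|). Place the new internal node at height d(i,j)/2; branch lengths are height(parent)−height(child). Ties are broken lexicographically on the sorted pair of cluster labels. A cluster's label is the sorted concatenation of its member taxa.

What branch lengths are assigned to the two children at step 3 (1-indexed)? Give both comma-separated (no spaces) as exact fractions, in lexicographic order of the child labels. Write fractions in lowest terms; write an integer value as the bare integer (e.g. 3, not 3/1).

127/6,61/6

iteration 1: select L,U (d=11); attach at lengths (11/2, 11/2); label the merged cluster LU
  updated: d(I,LU)=41, d(LU,N)=22
iteration 2: select LU,N (d=22); attach at lengths (11/2, 11); label the merged cluster LNU
  updated: d(I,LNU)=127/3
iteration 3: select I,LNU (d=127/3); attach at lengths (127/6, 61/6); label the merged cluster ILNU
final tree: (I:127/6,((L:11/2,U:11/2):11/2,N:11):61/6)
total length: 353/6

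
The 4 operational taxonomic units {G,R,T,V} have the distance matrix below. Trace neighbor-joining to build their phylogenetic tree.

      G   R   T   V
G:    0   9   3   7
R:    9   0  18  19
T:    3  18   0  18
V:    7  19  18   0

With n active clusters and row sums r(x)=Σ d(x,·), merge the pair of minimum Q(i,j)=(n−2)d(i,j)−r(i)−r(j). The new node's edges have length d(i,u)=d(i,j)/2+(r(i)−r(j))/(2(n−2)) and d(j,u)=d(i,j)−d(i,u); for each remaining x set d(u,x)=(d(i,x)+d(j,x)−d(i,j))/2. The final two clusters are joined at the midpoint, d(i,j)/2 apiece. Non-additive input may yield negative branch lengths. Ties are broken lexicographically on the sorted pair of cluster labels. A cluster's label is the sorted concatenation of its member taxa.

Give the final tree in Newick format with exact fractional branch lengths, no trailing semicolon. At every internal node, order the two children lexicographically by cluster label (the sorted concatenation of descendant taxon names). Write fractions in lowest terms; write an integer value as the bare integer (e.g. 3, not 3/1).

step 1: merge (G,T) at d=3, Q=-52; branch lengths G→-7/2, T→13/2; new cluster GT
  updated: d(GT,R)=12, d(GT,V)=11
step 2: merge (GT,R) at d=12, Q=-42; branch lengths GT→2, R→10; new cluster GRT
  updated: d(GRT,V)=9
step 3: merge (GRT,V) at d=9; branch lengths GRT→9/2, V→9/2; new cluster GRTV
final tree: (((G:-7/2,T:13/2):2,R:10):9/2,V:9/2)
total length: 24

(((G:-7/2,T:13/2):2,R:10):9/2,V:9/2)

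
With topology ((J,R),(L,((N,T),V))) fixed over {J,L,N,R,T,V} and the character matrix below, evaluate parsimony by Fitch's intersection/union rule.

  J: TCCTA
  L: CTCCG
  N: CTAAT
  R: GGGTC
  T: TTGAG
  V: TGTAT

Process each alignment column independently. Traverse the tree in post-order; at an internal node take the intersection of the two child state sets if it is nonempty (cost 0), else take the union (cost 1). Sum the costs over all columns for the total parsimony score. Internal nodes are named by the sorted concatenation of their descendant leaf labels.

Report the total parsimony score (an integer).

site 0, node JR: J={T} ∪ R={G} → {G,T} (+1)
site 0, node NT: N={C} ∪ T={T} → {C,T} (+1)
site 0, node NTV: NT={C,T} ∩ V={T} → {T} (+0)
site 0, node LNTV: L={C} ∪ NTV={T} → {C,T} (+1)
site 0, node JLNRTV: JR={G,T} ∩ LNTV={C,T} → {T} (+0)
site 1, node JR: J={C} ∪ R={G} → {C,G} (+1)
site 1, node NT: N={T} ∩ T={T} → {T} (+0)
site 1, node NTV: NT={T} ∪ V={G} → {G,T} (+1)
site 1, node LNTV: L={T} ∩ NTV={G,T} → {T} (+0)
site 1, node JLNRTV: JR={C,G} ∪ LNTV={T} → {C,G,T} (+1)
site 2, node JR: J={C} ∪ R={G} → {C,G} (+1)
site 2, node NT: N={A} ∪ T={G} → {A,G} (+1)
site 2, node NTV: NT={A,G} ∪ V={T} → {A,G,T} (+1)
site 2, node LNTV: L={C} ∪ NTV={A,G,T} → {A,C,G,T} (+1)
site 2, node JLNRTV: JR={C,G} ∩ LNTV={A,C,G,T} → {C,G} (+0)
site 3, node JR: J={T} ∩ R={T} → {T} (+0)
site 3, node NT: N={A} ∩ T={A} → {A} (+0)
site 3, node NTV: NT={A} ∩ V={A} → {A} (+0)
site 3, node LNTV: L={C} ∪ NTV={A} → {A,C} (+1)
site 3, node JLNRTV: JR={T} ∪ LNTV={A,C} → {A,C,T} (+1)
site 4, node JR: J={A} ∪ R={C} → {A,C} (+1)
site 4, node NT: N={T} ∪ T={G} → {G,T} (+1)
site 4, node NTV: NT={G,T} ∩ V={T} → {T} (+0)
site 4, node LNTV: L={G} ∪ NTV={T} → {G,T} (+1)
site 4, node JLNRTV: JR={A,C} ∪ LNTV={G,T} → {A,C,G,T} (+1)
per-site changes: [3, 3, 4, 2, 4]; total = 16

16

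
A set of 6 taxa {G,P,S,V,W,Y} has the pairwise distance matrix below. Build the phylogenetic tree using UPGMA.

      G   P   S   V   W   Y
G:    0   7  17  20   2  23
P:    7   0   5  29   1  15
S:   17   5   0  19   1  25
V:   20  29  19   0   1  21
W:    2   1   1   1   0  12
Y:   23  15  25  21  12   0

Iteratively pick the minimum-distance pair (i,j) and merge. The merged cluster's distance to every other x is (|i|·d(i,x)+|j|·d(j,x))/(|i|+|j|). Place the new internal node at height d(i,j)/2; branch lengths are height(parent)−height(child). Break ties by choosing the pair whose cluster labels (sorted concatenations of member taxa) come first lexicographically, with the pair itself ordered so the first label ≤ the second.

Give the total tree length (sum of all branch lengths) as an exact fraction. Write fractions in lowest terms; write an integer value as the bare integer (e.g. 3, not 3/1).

iteration 1: select P,W (d=1); attach at lengths (1/2, 1/2); label the merged cluster PW
  updated: d(G,PW)=9/2, d(PW,S)=3, d(PW,V)=15, d(PW,Y)=27/2
iteration 2: select PW,S (d=3); attach at lengths (1, 3/2); label the merged cluster PSW
  updated: d(G,PSW)=26/3, d(PSW,V)=49/3, d(PSW,Y)=52/3
iteration 3: select G,PSW (d=26/3); attach at lengths (13/3, 17/6); label the merged cluster GPSW
  updated: d(GPSW,V)=69/4, d(GPSW,Y)=75/4
iteration 4: select GPSW,V (d=69/4); attach at lengths (103/24, 69/8); label the merged cluster GPSVW
  updated: d(GPSVW,Y)=96/5
iteration 5: select GPSVW,Y (d=96/5); attach at lengths (39/40, 48/5); label the merged cluster GPSVWY
final tree: (((G:13/3,((P:1/2,W:1/2):1,S:3/2):17/6):103/24,V:69/8):39/40,Y:48/5)
total length: 4099/120

4099/120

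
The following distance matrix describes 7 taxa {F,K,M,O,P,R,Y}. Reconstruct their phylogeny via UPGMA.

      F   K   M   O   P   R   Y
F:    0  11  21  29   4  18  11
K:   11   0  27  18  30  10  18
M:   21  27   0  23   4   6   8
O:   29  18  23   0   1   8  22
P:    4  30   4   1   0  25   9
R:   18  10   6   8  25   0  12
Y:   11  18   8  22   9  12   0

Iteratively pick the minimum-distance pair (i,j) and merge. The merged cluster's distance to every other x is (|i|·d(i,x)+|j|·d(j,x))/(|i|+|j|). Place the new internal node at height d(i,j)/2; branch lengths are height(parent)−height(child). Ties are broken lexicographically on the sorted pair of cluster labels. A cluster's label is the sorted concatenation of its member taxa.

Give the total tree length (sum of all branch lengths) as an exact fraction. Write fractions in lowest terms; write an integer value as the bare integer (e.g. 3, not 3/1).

iteration 1: select O,P (d=1); attach at lengths (1/2, 1/2); label the merged cluster OP
  updated: d(F,OP)=33/2, d(K,OP)=24, d(M,OP)=27/2, d(OP,R)=33/2, d(OP,Y)=31/2
iteration 2: select M,R (d=6); attach at lengths (3, 3); label the merged cluster MR
  updated: d(F,MR)=39/2, d(K,MR)=37/2, d(MR,OP)=15, d(MR,Y)=10
iteration 3: select MR,Y (d=10); attach at lengths (2, 5); label the merged cluster MRY
  updated: d(F,MRY)=50/3, d(K,MRY)=55/3, d(MRY,OP)=91/6
iteration 4: select F,K (d=11); attach at lengths (11/2, 11/2); label the merged cluster FK
  updated: d(FK,MRY)=35/2, d(FK,OP)=81/4
iteration 5: select MRY,OP (d=91/6); attach at lengths (31/12, 85/12); label the merged cluster MOPRY
  updated: d(FK,MOPRY)=93/5
iteration 6: select FK,MOPRY (d=93/5); attach at lengths (19/5, 103/60); label the merged cluster FKMOPRY
final tree: ((F:11/2,K:11/2):19/5,(((M:3,R:3):2,Y:5):31/12,(O:1/2,P:1/2):85/12):103/60)
total length: 2411/60

2411/60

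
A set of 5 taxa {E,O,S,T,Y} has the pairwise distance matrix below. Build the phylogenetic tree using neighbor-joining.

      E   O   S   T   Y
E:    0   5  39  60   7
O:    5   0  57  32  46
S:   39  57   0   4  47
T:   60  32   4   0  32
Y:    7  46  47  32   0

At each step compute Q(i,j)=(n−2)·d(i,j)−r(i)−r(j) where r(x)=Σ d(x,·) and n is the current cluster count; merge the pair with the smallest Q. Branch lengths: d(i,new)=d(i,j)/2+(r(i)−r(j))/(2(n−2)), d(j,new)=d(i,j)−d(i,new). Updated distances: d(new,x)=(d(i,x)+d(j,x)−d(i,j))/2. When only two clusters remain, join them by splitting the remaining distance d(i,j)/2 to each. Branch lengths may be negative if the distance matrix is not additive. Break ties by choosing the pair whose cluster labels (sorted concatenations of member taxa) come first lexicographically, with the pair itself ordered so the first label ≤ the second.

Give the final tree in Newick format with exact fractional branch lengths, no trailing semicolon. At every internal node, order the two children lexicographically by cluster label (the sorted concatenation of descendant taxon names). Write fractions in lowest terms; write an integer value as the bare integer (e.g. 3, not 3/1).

1. join S+T (d=4, Q=-263) ⇒ ST; edges |S|=31/6, |T|=-7/6
  updated: d(E,ST)=95/2, d(O,ST)=85/2, d(ST,Y)=75/2
2. join E+O (d=5, Q=-143) ⇒ EO; edges |E|=-6, |O|=11
  updated: d(EO,ST)=85/2, d(EO,Y)=24
3. join EO+ST (d=85/2, Q=-104) ⇒ EOST; edges |EO|=29/2, |ST|=28
  updated: d(EOST,Y)=19/2
4. join EOST+Y (d=19/2) ⇒ EOSTY; edges |EOST|=19/4, |Y|=19/4
final tree: (((E:-6,O:11):29/2,(S:31/6,T:-7/6):28):19/4,Y:19/4)
total length: 61

(((E:-6,O:11):29/2,(S:31/6,T:-7/6):28):19/4,Y:19/4)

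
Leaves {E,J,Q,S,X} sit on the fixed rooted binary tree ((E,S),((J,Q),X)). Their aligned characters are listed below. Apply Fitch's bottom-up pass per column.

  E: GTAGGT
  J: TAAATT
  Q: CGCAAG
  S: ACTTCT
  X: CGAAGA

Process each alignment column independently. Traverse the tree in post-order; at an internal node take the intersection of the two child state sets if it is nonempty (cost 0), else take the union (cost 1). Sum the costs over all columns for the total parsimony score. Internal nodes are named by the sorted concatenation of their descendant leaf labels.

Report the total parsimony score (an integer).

[col 0] ES: children E:{G}, S:{A} ∪→ {A,G}; cost 1
[col 0] JQ: children J:{T}, Q:{C} ∪→ {C,T}; cost 1
[col 0] JQX: children JQ:{C,T}, X:{C} ∩→ {C}; cost 0
[col 0] EJQSX: children ES:{A,G}, JQX:{C} ∪→ {A,C,G}; cost 1
[col 1] ES: children E:{T}, S:{C} ∪→ {C,T}; cost 1
[col 1] JQ: children J:{A}, Q:{G} ∪→ {A,G}; cost 1
[col 1] JQX: children JQ:{A,G}, X:{G} ∩→ {G}; cost 0
[col 1] EJQSX: children ES:{C,T}, JQX:{G} ∪→ {C,G,T}; cost 1
[col 2] ES: children E:{A}, S:{T} ∪→ {A,T}; cost 1
[col 2] JQ: children J:{A}, Q:{C} ∪→ {A,C}; cost 1
[col 2] JQX: children JQ:{A,C}, X:{A} ∩→ {A}; cost 0
[col 2] EJQSX: children ES:{A,T}, JQX:{A} ∩→ {A}; cost 0
[col 3] ES: children E:{G}, S:{T} ∪→ {G,T}; cost 1
[col 3] JQ: children J:{A}, Q:{A} ∩→ {A}; cost 0
[col 3] JQX: children JQ:{A}, X:{A} ∩→ {A}; cost 0
[col 3] EJQSX: children ES:{G,T}, JQX:{A} ∪→ {A,G,T}; cost 1
[col 4] ES: children E:{G}, S:{C} ∪→ {C,G}; cost 1
[col 4] JQ: children J:{T}, Q:{A} ∪→ {A,T}; cost 1
[col 4] JQX: children JQ:{A,T}, X:{G} ∪→ {A,G,T}; cost 1
[col 4] EJQSX: children ES:{C,G}, JQX:{A,G,T} ∩→ {G}; cost 0
[col 5] ES: children E:{T}, S:{T} ∩→ {T}; cost 0
[col 5] JQ: children J:{T}, Q:{G} ∪→ {G,T}; cost 1
[col 5] JQX: children JQ:{G,T}, X:{A} ∪→ {A,G,T}; cost 1
[col 5] EJQSX: children ES:{T}, JQX:{A,G,T} ∩→ {T}; cost 0
per-site changes: [3, 3, 2, 2, 3, 2]; total = 15

15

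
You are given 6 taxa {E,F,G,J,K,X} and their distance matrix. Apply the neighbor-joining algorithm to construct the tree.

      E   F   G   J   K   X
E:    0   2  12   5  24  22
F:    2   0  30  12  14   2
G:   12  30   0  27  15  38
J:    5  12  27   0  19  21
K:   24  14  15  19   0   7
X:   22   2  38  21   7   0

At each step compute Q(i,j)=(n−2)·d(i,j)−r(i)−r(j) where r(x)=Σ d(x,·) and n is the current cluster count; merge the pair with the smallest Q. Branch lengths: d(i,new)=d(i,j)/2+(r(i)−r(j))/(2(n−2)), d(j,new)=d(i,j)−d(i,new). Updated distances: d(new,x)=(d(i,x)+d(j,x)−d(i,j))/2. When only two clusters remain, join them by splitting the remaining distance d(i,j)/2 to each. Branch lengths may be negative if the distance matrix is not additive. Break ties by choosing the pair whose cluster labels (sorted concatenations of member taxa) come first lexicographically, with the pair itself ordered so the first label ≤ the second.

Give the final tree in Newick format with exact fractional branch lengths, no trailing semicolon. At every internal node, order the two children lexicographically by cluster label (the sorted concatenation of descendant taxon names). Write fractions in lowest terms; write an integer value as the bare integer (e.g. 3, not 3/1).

1. join F+X (d=2, Q=-142) ⇒ FX; edges |F|=-11/4, |X|=19/4
  updated: d(E,FX)=11, d(FX,G)=33, d(FX,J)=31/2, d(FX,K)=19/2
2. join G+K (d=15, Q=-219/2) ⇒ GK; edges |G|=43/4, |K|=17/4
  updated: d(E,GK)=21/2, d(FX,GK)=55/4, d(GK,J)=31/2
3. join E+J (d=5, Q=-105/2) ⇒ EJ; edges |E|=1/8, |J|=39/8
  updated: d(EJ,FX)=43/4, d(EJ,GK)=21/2
4. join EJ+FX (d=43/4, Q=-35) ⇒ EFJX; edges |EJ|=15/4, |FX|=7
  updated: d(EFJX,GK)=27/4
5. join EFJX+GK (d=27/4) ⇒ EFGJKX; edges |EFJX|=27/8, |GK|=27/8
final tree: (((E:1/8,J:39/8):15/4,(F:-11/4,X:19/4):7):27/8,(G:43/4,K:17/4):27/8)
total length: 79/2

(((E:1/8,J:39/8):15/4,(F:-11/4,X:19/4):7):27/8,(G:43/4,K:17/4):27/8)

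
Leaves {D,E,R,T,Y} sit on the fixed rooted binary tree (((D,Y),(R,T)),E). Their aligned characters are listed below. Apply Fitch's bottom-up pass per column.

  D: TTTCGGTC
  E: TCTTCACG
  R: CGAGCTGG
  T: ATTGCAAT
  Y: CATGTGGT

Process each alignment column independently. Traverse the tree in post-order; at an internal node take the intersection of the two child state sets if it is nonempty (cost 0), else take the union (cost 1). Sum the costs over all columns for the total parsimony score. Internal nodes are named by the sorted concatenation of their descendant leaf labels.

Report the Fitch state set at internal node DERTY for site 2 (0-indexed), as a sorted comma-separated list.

DY@0: {T} ∪ {C} = {C,T} (union, +1)
RT@0: {C} ∪ {A} = {A,C} (union, +1)
DRTY@0: {C,T} ∩ {A,C} = {C} (intersection, +0)
DERTY@0: {C} ∪ {T} = {C,T} (union, +1)
DY@1: {T} ∪ {A} = {A,T} (union, +1)
RT@1: {G} ∪ {T} = {G,T} (union, +1)
DRTY@1: {A,T} ∩ {G,T} = {T} (intersection, +0)
DERTY@1: {T} ∪ {C} = {C,T} (union, +1)
DY@2: {T} ∩ {T} = {T} (intersection, +0)
RT@2: {A} ∪ {T} = {A,T} (union, +1)
DRTY@2: {T} ∩ {A,T} = {T} (intersection, +0)
DERTY@2: {T} ∩ {T} = {T} (intersection, +0)
DY@3: {C} ∪ {G} = {C,G} (union, +1)
RT@3: {G} ∩ {G} = {G} (intersection, +0)
DRTY@3: {C,G} ∩ {G} = {G} (intersection, +0)
DERTY@3: {G} ∪ {T} = {G,T} (union, +1)
DY@4: {G} ∪ {T} = {G,T} (union, +1)
RT@4: {C} ∩ {C} = {C} (intersection, +0)
DRTY@4: {G,T} ∪ {C} = {C,G,T} (union, +1)
DERTY@4: {C,G,T} ∩ {C} = {C} (intersection, +0)
DY@5: {G} ∩ {G} = {G} (intersection, +0)
RT@5: {T} ∪ {A} = {A,T} (union, +1)
DRTY@5: {G} ∪ {A,T} = {A,G,T} (union, +1)
DERTY@5: {A,G,T} ∩ {A} = {A} (intersection, +0)
DY@6: {T} ∪ {G} = {G,T} (union, +1)
RT@6: {G} ∪ {A} = {A,G} (union, +1)
DRTY@6: {G,T} ∩ {A,G} = {G} (intersection, +0)
DERTY@6: {G} ∪ {C} = {C,G} (union, +1)
DY@7: {C} ∪ {T} = {C,T} (union, +1)
RT@7: {G} ∪ {T} = {G,T} (union, +1)
DRTY@7: {C,T} ∩ {G,T} = {T} (intersection, +0)
DERTY@7: {T} ∪ {G} = {G,T} (union, +1)
per-site changes: [3, 3, 1, 2, 2, 2, 3, 3]; total = 19

T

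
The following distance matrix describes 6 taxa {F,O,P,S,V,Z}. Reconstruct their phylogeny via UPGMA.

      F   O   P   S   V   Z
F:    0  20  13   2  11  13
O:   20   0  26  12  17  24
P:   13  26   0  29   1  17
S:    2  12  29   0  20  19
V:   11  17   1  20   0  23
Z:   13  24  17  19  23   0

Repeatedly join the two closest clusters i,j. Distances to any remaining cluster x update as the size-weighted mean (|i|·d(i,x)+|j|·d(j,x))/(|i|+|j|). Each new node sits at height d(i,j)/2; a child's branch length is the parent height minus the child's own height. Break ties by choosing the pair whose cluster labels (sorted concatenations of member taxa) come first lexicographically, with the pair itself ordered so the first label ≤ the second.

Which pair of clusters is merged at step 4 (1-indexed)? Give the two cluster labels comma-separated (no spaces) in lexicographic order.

FOS,Z

1. join P+V (d=1) ⇒ PV; edges |P|=1/2, |V|=1/2
  updated: d(F,PV)=12, d(O,PV)=43/2, d(PV,S)=49/2, d(PV,Z)=20
2. join F+S (d=2) ⇒ FS; edges |F|=1, |S|=1
  updated: d(FS,O)=16, d(FS,PV)=73/4, d(FS,Z)=16
3. join FS+O (d=16) ⇒ FOS; edges |FS|=7, |O|=8
  updated: d(FOS,PV)=58/3, d(FOS,Z)=56/3
4. join FOS+Z (d=56/3) ⇒ FOSZ; edges |FOS|=4/3, |Z|=28/3
  updated: d(FOSZ,PV)=39/2
5. join FOSZ+PV (d=39/2) ⇒ FOPSVZ; edges |FOSZ|=5/12, |PV|=37/4
final tree: ((((F:1,S:1):7,O:8):4/3,Z:28/3):5/12,(P:1/2,V:1/2):37/4)
total length: 115/3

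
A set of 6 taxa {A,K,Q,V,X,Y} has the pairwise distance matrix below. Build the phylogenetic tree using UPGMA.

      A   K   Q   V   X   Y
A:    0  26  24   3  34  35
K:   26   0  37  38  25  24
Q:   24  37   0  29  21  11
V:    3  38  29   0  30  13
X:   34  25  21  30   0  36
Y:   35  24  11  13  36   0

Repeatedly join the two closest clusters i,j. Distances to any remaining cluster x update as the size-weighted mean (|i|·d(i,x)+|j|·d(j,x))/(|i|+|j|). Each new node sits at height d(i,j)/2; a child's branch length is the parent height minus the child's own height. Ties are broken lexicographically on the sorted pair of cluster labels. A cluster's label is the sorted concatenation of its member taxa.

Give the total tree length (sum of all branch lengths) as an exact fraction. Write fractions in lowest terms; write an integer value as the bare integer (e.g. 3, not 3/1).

503/8

step 1: merge (A,V) at d=3; branch lengths A→3/2, V→3/2; new cluster AV
  updated: d(AV,K)=32, d(AV,Q)=53/2, d(AV,X)=32, d(AV,Y)=24
step 2: merge (Q,Y) at d=11; branch lengths Q→11/2, Y→11/2; new cluster QY
  updated: d(AV,QY)=101/4, d(K,QY)=61/2, d(QY,X)=57/2
step 3: merge (K,X) at d=25; branch lengths K→25/2, X→25/2; new cluster KX
  updated: d(AV,KX)=32, d(KX,QY)=59/2
step 4: merge (AV,QY) at d=101/4; branch lengths AV→89/8, QY→57/8; new cluster AQVY
  updated: d(AQVY,KX)=123/4
step 5: merge (AQVY,KX) at d=123/4; branch lengths AQVY→11/4, KX→23/8; new cluster AKQVXY
final tree: (((A:3/2,V:3/2):89/8,(Q:11/2,Y:11/2):57/8):11/4,(K:25/2,X:25/2):23/8)
total length: 503/8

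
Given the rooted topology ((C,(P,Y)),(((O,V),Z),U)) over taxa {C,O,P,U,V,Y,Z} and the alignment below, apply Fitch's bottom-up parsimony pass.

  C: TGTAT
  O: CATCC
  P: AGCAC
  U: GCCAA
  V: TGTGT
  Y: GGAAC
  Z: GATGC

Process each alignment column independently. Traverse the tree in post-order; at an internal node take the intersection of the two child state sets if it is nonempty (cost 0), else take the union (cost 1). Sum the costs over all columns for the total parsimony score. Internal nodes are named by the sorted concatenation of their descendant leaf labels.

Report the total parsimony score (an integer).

[col 0] PY: children P:{A}, Y:{G} ∪→ {A,G}; cost 1
[col 0] CPY: children C:{T}, PY:{A,G} ∪→ {A,G,T}; cost 1
[col 0] OV: children O:{C}, V:{T} ∪→ {C,T}; cost 1
[col 0] OVZ: children OV:{C,T}, Z:{G} ∪→ {C,G,T}; cost 1
[col 0] OUVZ: children OVZ:{C,G,T}, U:{G} ∩→ {G}; cost 0
[col 0] COPUVYZ: children CPY:{A,G,T}, OUVZ:{G} ∩→ {G}; cost 0
[col 1] PY: children P:{G}, Y:{G} ∩→ {G}; cost 0
[col 1] CPY: children C:{G}, PY:{G} ∩→ {G}; cost 0
[col 1] OV: children O:{A}, V:{G} ∪→ {A,G}; cost 1
[col 1] OVZ: children OV:{A,G}, Z:{A} ∩→ {A}; cost 0
[col 1] OUVZ: children OVZ:{A}, U:{C} ∪→ {A,C}; cost 1
[col 1] COPUVYZ: children CPY:{G}, OUVZ:{A,C} ∪→ {A,C,G}; cost 1
[col 2] PY: children P:{C}, Y:{A} ∪→ {A,C}; cost 1
[col 2] CPY: children C:{T}, PY:{A,C} ∪→ {A,C,T}; cost 1
[col 2] OV: children O:{T}, V:{T} ∩→ {T}; cost 0
[col 2] OVZ: children OV:{T}, Z:{T} ∩→ {T}; cost 0
[col 2] OUVZ: children OVZ:{T}, U:{C} ∪→ {C,T}; cost 1
[col 2] COPUVYZ: children CPY:{A,C,T}, OUVZ:{C,T} ∩→ {C,T}; cost 0
[col 3] PY: children P:{A}, Y:{A} ∩→ {A}; cost 0
[col 3] CPY: children C:{A}, PY:{A} ∩→ {A}; cost 0
[col 3] OV: children O:{C}, V:{G} ∪→ {C,G}; cost 1
[col 3] OVZ: children OV:{C,G}, Z:{G} ∩→ {G}; cost 0
[col 3] OUVZ: children OVZ:{G}, U:{A} ∪→ {A,G}; cost 1
[col 3] COPUVYZ: children CPY:{A}, OUVZ:{A,G} ∩→ {A}; cost 0
[col 4] PY: children P:{C}, Y:{C} ∩→ {C}; cost 0
[col 4] CPY: children C:{T}, PY:{C} ∪→ {C,T}; cost 1
[col 4] OV: children O:{C}, V:{T} ∪→ {C,T}; cost 1
[col 4] OVZ: children OV:{C,T}, Z:{C} ∩→ {C}; cost 0
[col 4] OUVZ: children OVZ:{C}, U:{A} ∪→ {A,C}; cost 1
[col 4] COPUVYZ: children CPY:{C,T}, OUVZ:{A,C} ∩→ {C}; cost 0
per-site changes: [4, 3, 3, 2, 3]; total = 15

15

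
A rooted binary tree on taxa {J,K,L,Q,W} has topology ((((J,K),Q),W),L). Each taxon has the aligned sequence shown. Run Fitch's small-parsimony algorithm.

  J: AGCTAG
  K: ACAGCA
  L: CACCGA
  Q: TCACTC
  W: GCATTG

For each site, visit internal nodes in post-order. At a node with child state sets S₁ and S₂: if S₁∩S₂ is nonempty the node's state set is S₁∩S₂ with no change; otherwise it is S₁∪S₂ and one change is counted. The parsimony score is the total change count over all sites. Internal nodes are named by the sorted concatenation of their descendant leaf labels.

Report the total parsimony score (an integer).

16

[col 0] JK: children J:{A}, K:{A} ∩→ {A}; cost 0
[col 0] JKQ: children JK:{A}, Q:{T} ∪→ {A,T}; cost 1
[col 0] JKQW: children JKQ:{A,T}, W:{G} ∪→ {A,G,T}; cost 1
[col 0] JKLQW: children JKQW:{A,G,T}, L:{C} ∪→ {A,C,G,T}; cost 1
[col 1] JK: children J:{G}, K:{C} ∪→ {C,G}; cost 1
[col 1] JKQ: children JK:{C,G}, Q:{C} ∩→ {C}; cost 0
[col 1] JKQW: children JKQ:{C}, W:{C} ∩→ {C}; cost 0
[col 1] JKLQW: children JKQW:{C}, L:{A} ∪→ {A,C}; cost 1
[col 2] JK: children J:{C}, K:{A} ∪→ {A,C}; cost 1
[col 2] JKQ: children JK:{A,C}, Q:{A} ∩→ {A}; cost 0
[col 2] JKQW: children JKQ:{A}, W:{A} ∩→ {A}; cost 0
[col 2] JKLQW: children JKQW:{A}, L:{C} ∪→ {A,C}; cost 1
[col 3] JK: children J:{T}, K:{G} ∪→ {G,T}; cost 1
[col 3] JKQ: children JK:{G,T}, Q:{C} ∪→ {C,G,T}; cost 1
[col 3] JKQW: children JKQ:{C,G,T}, W:{T} ∩→ {T}; cost 0
[col 3] JKLQW: children JKQW:{T}, L:{C} ∪→ {C,T}; cost 1
[col 4] JK: children J:{A}, K:{C} ∪→ {A,C}; cost 1
[col 4] JKQ: children JK:{A,C}, Q:{T} ∪→ {A,C,T}; cost 1
[col 4] JKQW: children JKQ:{A,C,T}, W:{T} ∩→ {T}; cost 0
[col 4] JKLQW: children JKQW:{T}, L:{G} ∪→ {G,T}; cost 1
[col 5] JK: children J:{G}, K:{A} ∪→ {A,G}; cost 1
[col 5] JKQ: children JK:{A,G}, Q:{C} ∪→ {A,C,G}; cost 1
[col 5] JKQW: children JKQ:{A,C,G}, W:{G} ∩→ {G}; cost 0
[col 5] JKLQW: children JKQW:{G}, L:{A} ∪→ {A,G}; cost 1
per-site changes: [3, 2, 2, 3, 3, 3]; total = 16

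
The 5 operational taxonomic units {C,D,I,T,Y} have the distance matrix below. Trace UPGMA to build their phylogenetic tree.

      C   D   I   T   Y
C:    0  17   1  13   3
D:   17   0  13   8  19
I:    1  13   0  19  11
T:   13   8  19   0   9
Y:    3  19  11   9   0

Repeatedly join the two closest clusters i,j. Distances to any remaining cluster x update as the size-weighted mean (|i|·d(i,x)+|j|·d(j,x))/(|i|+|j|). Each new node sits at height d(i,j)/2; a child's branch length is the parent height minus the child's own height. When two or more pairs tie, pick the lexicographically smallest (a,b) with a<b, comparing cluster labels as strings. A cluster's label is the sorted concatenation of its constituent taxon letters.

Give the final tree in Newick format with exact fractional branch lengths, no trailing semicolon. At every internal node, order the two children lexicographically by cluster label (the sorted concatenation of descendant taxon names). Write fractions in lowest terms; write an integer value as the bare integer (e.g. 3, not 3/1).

iteration 1: select C,I (d=1); attach at lengths (1/2, 1/2); label the merged cluster CI
  updated: d(CI,D)=15, d(CI,T)=16, d(CI,Y)=7
iteration 2: select CI,Y (d=7); attach at lengths (3, 7/2); label the merged cluster CIY
  updated: d(CIY,D)=49/3, d(CIY,T)=41/3
iteration 3: select D,T (d=8); attach at lengths (4, 4); label the merged cluster DT
  updated: d(CIY,DT)=15
iteration 4: select CIY,DT (d=15); attach at lengths (4, 7/2); label the merged cluster CDITY
final tree: (((C:1/2,I:1/2):3,Y:7/2):4,(D:4,T:4):7/2)
total length: 23

(((C:1/2,I:1/2):3,Y:7/2):4,(D:4,T:4):7/2)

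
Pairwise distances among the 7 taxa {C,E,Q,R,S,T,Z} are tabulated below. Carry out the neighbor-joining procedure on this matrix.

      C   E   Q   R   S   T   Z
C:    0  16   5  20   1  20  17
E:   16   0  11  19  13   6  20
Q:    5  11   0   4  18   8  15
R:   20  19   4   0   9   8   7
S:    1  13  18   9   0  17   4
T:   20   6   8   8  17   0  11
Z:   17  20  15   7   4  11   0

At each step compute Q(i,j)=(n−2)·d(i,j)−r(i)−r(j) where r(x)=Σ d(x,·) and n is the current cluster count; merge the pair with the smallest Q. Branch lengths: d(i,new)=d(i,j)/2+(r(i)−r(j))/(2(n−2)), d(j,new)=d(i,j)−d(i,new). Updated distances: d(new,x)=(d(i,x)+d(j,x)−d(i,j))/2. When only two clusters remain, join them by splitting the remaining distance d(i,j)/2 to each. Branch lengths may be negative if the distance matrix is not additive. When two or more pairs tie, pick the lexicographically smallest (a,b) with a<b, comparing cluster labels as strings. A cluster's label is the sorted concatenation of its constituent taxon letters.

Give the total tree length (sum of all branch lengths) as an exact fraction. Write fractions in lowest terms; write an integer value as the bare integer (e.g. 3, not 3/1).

1. join C+S (d=1, Q=-136) ⇒ CS; edges |C|=11/5, |S|=-6/5
  updated: d(CS,E)=14, d(CS,Q)=11, d(CS,R)=14, d(CS,T)=18, d(CS,Z)=10
2. join E+T (d=6, Q=-97) ⇒ ET; edges |E|=43/8, |T|=5/8
  updated: d(CS,ET)=13, d(ET,Q)=13/2, d(ET,R)=21/2, d(ET,Z)=25/2
3. join CS+Z (d=10, Q=-125/2) ⇒ CSZ; edges |CS|=67/12, |Z|=53/12
  updated: d(CSZ,ET)=31/4, d(CSZ,Q)=8, d(CSZ,R)=11/2
4. join CSZ+ET (d=31/4, Q=-61/2) ⇒ CESTZ; edges |CSZ|=3, |ET|=19/4
  updated: d(CESTZ,Q)=27/8, d(CESTZ,R)=33/8
5. join CESTZ+Q (d=27/8, Q=-23/2) ⇒ CEQSTZ; edges |CESTZ|=7/4, |Q|=13/8
  updated: d(CEQSTZ,R)=19/8
6. join CEQSTZ+R (d=19/8) ⇒ CEQRSTZ; edges |CEQSTZ|=19/16, |R|=19/16
final tree: (((((C:11/5,S:-6/5):67/12,Z:53/12):3,(E:43/8,T:5/8):19/4):7/4,Q:13/8):19/16,R:19/16)
total length: 61/2

61/2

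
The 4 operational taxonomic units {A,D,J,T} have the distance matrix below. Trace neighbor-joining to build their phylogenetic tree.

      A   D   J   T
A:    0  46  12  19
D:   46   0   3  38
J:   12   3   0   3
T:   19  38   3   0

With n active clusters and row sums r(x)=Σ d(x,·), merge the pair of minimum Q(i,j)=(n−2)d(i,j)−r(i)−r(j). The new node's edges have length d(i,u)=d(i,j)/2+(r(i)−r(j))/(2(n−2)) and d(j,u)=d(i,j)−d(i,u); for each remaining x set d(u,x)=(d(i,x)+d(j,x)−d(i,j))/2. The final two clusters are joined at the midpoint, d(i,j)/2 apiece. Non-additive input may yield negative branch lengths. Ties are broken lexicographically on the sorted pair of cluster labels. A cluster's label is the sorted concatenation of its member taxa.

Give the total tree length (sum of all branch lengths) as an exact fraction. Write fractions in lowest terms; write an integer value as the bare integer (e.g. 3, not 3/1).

step 1: merge (A,T) at d=19, Q=-99; branch lengths A→55/4, T→21/4; new cluster AT
  updated: d(AT,D)=65/2, d(AT,J)=-2
step 2: merge (AT,D) at d=65/2, Q=-67/2; branch lengths AT→55/4, D→75/4; new cluster ADT
  updated: d(ADT,J)=-63/4
step 3: merge (ADT,J) at d=-63/4; branch lengths ADT→-63/8, J→-63/8; new cluster ADJT
final tree: (((A:55/4,T:21/4):55/4,D:75/4):-63/8,J:-63/8)
total length: 143/4

143/4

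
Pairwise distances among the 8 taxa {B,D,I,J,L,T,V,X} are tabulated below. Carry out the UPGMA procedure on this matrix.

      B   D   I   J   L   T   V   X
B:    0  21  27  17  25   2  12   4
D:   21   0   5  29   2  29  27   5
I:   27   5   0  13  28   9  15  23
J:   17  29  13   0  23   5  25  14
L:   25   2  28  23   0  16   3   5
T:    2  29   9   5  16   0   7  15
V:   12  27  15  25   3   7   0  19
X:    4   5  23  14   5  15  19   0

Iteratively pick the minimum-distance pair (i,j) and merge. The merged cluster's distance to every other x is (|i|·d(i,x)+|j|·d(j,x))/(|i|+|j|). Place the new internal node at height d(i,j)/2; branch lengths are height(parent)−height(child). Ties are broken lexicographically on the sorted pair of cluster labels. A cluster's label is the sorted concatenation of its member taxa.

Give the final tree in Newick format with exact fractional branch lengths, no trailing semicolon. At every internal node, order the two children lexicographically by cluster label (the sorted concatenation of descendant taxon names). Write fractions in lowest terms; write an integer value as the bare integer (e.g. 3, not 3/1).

iteration 1: select B,T (d=2); attach at lengths (1, 1); label the merged cluster BT
  updated: d(BT,D)=25, d(BT,I)=18, d(BT,J)=11, d(BT,L)=41/2, d(BT,V)=19/2, d(BT,X)=19/2
iteration 2: select D,L (d=2); attach at lengths (1, 1); label the merged cluster DL
  updated: d(BT,DL)=91/4, d(DL,I)=33/2, d(DL,J)=26, d(DL,V)=15, d(DL,X)=5
iteration 3: select DL,X (d=5); attach at lengths (3/2, 5/2); label the merged cluster DLX
  updated: d(BT,DLX)=55/3, d(DLX,I)=56/3, d(DLX,J)=22, d(DLX,V)=49/3
iteration 4: select BT,V (d=19/2); attach at lengths (15/4, 19/4); label the merged cluster BTV
  updated: d(BTV,DLX)=53/3, d(BTV,I)=17, d(BTV,J)=47/3
iteration 5: select I,J (d=13); attach at lengths (13/2, 13/2); label the merged cluster IJ
  updated: d(BTV,IJ)=49/3, d(DLX,IJ)=61/3
iteration 6: select BTV,IJ (d=49/3); attach at lengths (41/12, 5/3); label the merged cluster BIJTV
  updated: d(BIJTV,DLX)=281/15
iteration 7: select BIJTV,DLX (d=281/15); attach at lengths (6/5, 103/15); label the merged cluster BDIJLTVX
final tree: ((((B:1,T:1):15/4,V:19/4):41/12,(I:13/2,J:13/2):5/3):6/5,((D:1,L:1):3/2,X:5/2):103/15)
total length: 853/20

((((B:1,T:1):15/4,V:19/4):41/12,(I:13/2,J:13/2):5/3):6/5,((D:1,L:1):3/2,X:5/2):103/15)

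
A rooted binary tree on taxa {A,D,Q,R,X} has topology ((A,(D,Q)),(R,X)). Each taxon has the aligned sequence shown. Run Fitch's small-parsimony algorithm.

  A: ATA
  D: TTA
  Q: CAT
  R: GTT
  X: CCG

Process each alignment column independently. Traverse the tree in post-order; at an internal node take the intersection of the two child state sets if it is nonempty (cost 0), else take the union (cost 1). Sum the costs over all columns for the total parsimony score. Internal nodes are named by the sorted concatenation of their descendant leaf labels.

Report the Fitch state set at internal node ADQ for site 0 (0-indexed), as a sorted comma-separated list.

A,C,T

[col 0] DQ: children D:{T}, Q:{C} ∪→ {C,T}; cost 1
[col 0] ADQ: children A:{A}, DQ:{C,T} ∪→ {A,C,T}; cost 1
[col 0] RX: children R:{G}, X:{C} ∪→ {C,G}; cost 1
[col 0] ADQRX: children ADQ:{A,C,T}, RX:{C,G} ∩→ {C}; cost 0
[col 1] DQ: children D:{T}, Q:{A} ∪→ {A,T}; cost 1
[col 1] ADQ: children A:{T}, DQ:{A,T} ∩→ {T}; cost 0
[col 1] RX: children R:{T}, X:{C} ∪→ {C,T}; cost 1
[col 1] ADQRX: children ADQ:{T}, RX:{C,T} ∩→ {T}; cost 0
[col 2] DQ: children D:{A}, Q:{T} ∪→ {A,T}; cost 1
[col 2] ADQ: children A:{A}, DQ:{A,T} ∩→ {A}; cost 0
[col 2] RX: children R:{T}, X:{G} ∪→ {G,T}; cost 1
[col 2] ADQRX: children ADQ:{A}, RX:{G,T} ∪→ {A,G,T}; cost 1
per-site changes: [3, 2, 3]; total = 8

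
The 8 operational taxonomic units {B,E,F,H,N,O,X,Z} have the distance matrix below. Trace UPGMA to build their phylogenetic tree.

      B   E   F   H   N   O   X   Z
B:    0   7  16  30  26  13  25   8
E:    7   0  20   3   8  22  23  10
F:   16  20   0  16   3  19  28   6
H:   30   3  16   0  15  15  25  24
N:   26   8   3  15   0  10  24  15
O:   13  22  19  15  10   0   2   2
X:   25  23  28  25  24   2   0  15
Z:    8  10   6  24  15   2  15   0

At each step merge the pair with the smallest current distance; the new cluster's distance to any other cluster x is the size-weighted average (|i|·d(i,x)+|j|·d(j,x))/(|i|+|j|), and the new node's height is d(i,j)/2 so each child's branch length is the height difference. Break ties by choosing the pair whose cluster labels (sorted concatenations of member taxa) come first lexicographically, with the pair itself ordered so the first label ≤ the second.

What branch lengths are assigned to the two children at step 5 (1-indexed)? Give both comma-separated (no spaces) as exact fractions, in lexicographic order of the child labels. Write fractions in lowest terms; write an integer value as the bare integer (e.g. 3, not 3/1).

23/8,47/8

1. join O+X (d=2) ⇒ OX; edges |O|=1, |X|=1
  updated: d(B,OX)=19, d(E,OX)=45/2, d(F,OX)=47/2, d(H,OX)=20, d(N,OX)=17, d(OX,Z)=17/2
2. join E+H (d=3) ⇒ EH; edges |E|=3/2, |H|=3/2
  updated: d(B,EH)=37/2, d(EH,F)=18, d(EH,N)=23/2, d(EH,OX)=85/4, d(EH,Z)=17
3. join F+N (d=3) ⇒ FN; edges |F|=3/2, |N|=3/2
  updated: d(B,FN)=21, d(EH,FN)=59/4, d(FN,OX)=81/4, d(FN,Z)=21/2
4. join B+Z (d=8) ⇒ BZ; edges |B|=4, |Z|=4
  updated: d(BZ,EH)=71/4, d(BZ,FN)=63/4, d(BZ,OX)=55/4
5. join BZ+OX (d=55/4) ⇒ BOXZ; edges |BZ|=23/8, |OX|=47/8
  updated: d(BOXZ,EH)=39/2, d(BOXZ,FN)=18
6. join EH+FN (d=59/4) ⇒ EFHN; edges |EH|=47/8, |FN|=47/8
  updated: d(BOXZ,EFHN)=75/4
7. join BOXZ+EFHN (d=75/4) ⇒ BEFHNOXZ; edges |BOXZ|=5/2, |EFHN|=2
final tree: (((B:4,Z:4):23/8,(O:1,X:1):47/8):5/2,((E:3/2,H:3/2):47/8,(F:3/2,N:3/2):47/8):2)
total length: 41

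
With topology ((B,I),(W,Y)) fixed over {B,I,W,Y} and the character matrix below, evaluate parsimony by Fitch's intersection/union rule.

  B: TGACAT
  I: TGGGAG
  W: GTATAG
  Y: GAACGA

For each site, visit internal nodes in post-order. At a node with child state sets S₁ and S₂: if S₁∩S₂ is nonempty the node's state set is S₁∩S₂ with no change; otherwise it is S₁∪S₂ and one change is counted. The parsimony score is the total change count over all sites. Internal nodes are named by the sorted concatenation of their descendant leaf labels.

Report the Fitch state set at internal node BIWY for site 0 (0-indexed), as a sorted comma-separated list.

site 0, node BI: B={T} ∩ I={T} → {T} (+0)
site 0, node WY: W={G} ∩ Y={G} → {G} (+0)
site 0, node BIWY: BI={T} ∪ WY={G} → {G,T} (+1)
site 1, node BI: B={G} ∩ I={G} → {G} (+0)
site 1, node WY: W={T} ∪ Y={A} → {A,T} (+1)
site 1, node BIWY: BI={G} ∪ WY={A,T} → {A,G,T} (+1)
site 2, node BI: B={A} ∪ I={G} → {A,G} (+1)
site 2, node WY: W={A} ∩ Y={A} → {A} (+0)
site 2, node BIWY: BI={A,G} ∩ WY={A} → {A} (+0)
site 3, node BI: B={C} ∪ I={G} → {C,G} (+1)
site 3, node WY: W={T} ∪ Y={C} → {C,T} (+1)
site 3, node BIWY: BI={C,G} ∩ WY={C,T} → {C} (+0)
site 4, node BI: B={A} ∩ I={A} → {A} (+0)
site 4, node WY: W={A} ∪ Y={G} → {A,G} (+1)
site 4, node BIWY: BI={A} ∩ WY={A,G} → {A} (+0)
site 5, node BI: B={T} ∪ I={G} → {G,T} (+1)
site 5, node WY: W={G} ∪ Y={A} → {A,G} (+1)
site 5, node BIWY: BI={G,T} ∩ WY={A,G} → {G} (+0)
per-site changes: [1, 2, 1, 2, 1, 2]; total = 9

G,T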